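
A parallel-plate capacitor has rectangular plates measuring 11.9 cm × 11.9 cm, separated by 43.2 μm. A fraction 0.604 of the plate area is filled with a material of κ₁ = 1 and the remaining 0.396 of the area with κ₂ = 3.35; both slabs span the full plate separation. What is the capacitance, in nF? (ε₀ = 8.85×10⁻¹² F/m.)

5.60 nF

A = 11.9 × 11.9 cm² = 1.42×10⁻² m².
Side-by-side slabs ⇒ two capacitors in parallel, each spanning the full gap.
C₁ = κ₁ε₀A₁/d = 1.00 × 8.85×10⁻¹² × 8.55×10⁻³ / 4.32×10⁻⁵ = 1.75×10⁻⁹ F.
C₂ = κ₂ε₀A₂/d = 3.35 × 8.85×10⁻¹² × 5.61×10⁻³ / 4.32×10⁻⁵ = 3.85×10⁻⁹ F.
C = C₁ + C₂ = 5.60×10⁻⁹ F.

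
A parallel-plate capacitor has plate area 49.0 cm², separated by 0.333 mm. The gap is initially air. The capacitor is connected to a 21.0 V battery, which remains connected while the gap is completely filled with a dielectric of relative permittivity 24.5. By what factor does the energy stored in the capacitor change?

Battery connected ⇒ V is held fixed.
C₂ = 24.5 C₁ and U = ½CV², so U₂/U₁ = C₂/C₁ = 24.5.

U₂/U₁ ≈ 24.5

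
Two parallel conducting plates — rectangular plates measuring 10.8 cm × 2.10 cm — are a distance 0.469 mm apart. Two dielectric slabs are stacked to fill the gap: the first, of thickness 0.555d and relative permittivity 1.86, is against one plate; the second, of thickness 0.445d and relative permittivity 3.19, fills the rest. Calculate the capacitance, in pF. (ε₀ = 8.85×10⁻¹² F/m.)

A = 10.8 × 2.10 cm² = 2.27×10⁻³ m².
Stacked slabs ⇒ two capacitors in series, each with the full plate area.
C₁ = κ₁ε₀A/d₁ = 1.86 × 8.85×10⁻¹² × 2.27×10⁻³ / 2.60×10⁻⁴ = 1.43×10⁻¹⁰ F.
C₂ = κ₂ε₀A/d₂ = 3.19 × 8.85×10⁻¹² × 2.27×10⁻³ / 2.09×10⁻⁴ = 3.07×10⁻¹⁰ F.
C = (1/C₁ + 1/C₂)⁻¹ = 9.77×10⁻¹¹ F.

C ≈ 97.7 pF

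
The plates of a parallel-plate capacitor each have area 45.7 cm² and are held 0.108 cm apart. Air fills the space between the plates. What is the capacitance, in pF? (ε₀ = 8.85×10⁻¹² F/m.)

37.4 pF

A = 45.7 cm² = 4.57×10⁻³ m².
C = ε₀A/d = 8.85×10⁻¹² × 4.57×10⁻³ / 1.08×10⁻³ = 3.74×10⁻¹¹ F.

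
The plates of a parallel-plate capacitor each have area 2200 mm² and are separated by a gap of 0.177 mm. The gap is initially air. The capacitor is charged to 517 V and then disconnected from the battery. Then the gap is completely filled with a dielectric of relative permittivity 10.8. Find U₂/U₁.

Isolated ⇒ Q is held fixed.
C₂ = 10.8 C₁ and U = Q²/(2C), so U₂/U₁ = C₁/C₂ = 0.0926.

0.0926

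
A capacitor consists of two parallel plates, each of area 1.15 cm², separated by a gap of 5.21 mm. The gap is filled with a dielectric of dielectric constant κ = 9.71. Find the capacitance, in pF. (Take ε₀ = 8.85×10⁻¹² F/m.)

A = 1.15 cm² = 1.15×10⁻⁴ m².
C = κε₀A/d = 9.71 × 8.85×10⁻¹² × 1.15×10⁻⁴ / 5.21×10⁻³ = 1.90×10⁻¹² F.

1.90 pF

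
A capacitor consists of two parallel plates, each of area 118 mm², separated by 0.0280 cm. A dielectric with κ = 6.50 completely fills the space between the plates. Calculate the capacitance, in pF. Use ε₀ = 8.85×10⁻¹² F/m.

A = 118 mm² = 1.18×10⁻⁴ m².
C = κε₀A/d = 6.50 × 8.85×10⁻¹² × 1.18×10⁻⁴ / 2.80×10⁻⁴ = 2.42×10⁻¹¹ F.

C ≈ 24.2 pF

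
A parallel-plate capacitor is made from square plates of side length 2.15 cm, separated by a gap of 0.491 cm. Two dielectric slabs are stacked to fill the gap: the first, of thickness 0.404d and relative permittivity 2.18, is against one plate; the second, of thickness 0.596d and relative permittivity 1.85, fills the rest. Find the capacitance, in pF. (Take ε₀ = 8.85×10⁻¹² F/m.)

A = (2.15 cm)² = 4.62×10⁻⁴ m².
Stacked slabs ⇒ two capacitors in series, each with the full plate area.
C₁ = κ₁ε₀A/d₁ = 2.18 × 8.85×10⁻¹² × 4.62×10⁻⁴ / 1.98×10⁻³ = 4.50×10⁻¹² F.
C₂ = κ₂ε₀A/d₂ = 1.85 × 8.85×10⁻¹² × 4.62×10⁻⁴ / 2.93×10⁻³ = 2.59×10⁻¹² F.
C = (1/C₁ + 1/C₂)⁻¹ = 1.64×10⁻¹² F.

C ≈ 1.64 pF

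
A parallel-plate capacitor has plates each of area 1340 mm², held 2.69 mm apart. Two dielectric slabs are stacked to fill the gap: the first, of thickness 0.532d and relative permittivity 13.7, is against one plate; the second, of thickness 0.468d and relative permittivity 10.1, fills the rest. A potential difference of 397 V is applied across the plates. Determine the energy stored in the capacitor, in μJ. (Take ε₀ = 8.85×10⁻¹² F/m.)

U ≈ 4.08 μJ

A = 1340 mm² = 1.34×10⁻³ m².
Stacked slabs ⇒ two capacitors in series, each with the full plate area.
C₁ = κ₁ε₀A/d₁ = 13.7 × 8.85×10⁻¹² × 1.34×10⁻³ / 1.43×10⁻³ = 1.14×10⁻¹⁰ F.
C₂ = κ₂ε₀A/d₂ = 10.1 × 8.85×10⁻¹² × 1.34×10⁻³ / 1.26×10⁻³ = 9.51×10⁻¹¹ F.
C = (1/C₁ + 1/C₂)⁻¹ = 5.18×10⁻¹¹ F.
U = ½CV² = ½ × 5.18×10⁻¹¹ × (397)² = 4.08×10⁻⁶ J.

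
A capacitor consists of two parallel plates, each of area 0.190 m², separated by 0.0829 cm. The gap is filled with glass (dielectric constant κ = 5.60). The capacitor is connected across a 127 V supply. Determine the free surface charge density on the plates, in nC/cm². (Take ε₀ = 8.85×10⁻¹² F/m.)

C = κε₀A/d = 5.60 × 8.85×10⁻¹² × 0.190 / 8.29×10⁻⁴ = 1.14×10⁻⁸ F.
σ = Q/A = CV/A = 1.14×10⁻⁸ × 127 / 0.190 = 7.59×10⁻⁶ C/m².

σ ≈ 0.759 nC/cm²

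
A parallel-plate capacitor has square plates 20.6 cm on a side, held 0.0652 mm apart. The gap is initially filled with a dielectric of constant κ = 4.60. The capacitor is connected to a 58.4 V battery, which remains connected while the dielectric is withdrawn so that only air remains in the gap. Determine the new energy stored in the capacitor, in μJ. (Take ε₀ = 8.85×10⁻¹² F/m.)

A = (20.6 cm)² = 4.24×10⁻² m².
Initially C₁ = κε₀A/d = 4.60 × 8.85×10⁻¹² × 4.24×10⁻² / 6.52×10⁻⁵ = 2.65×10⁻⁸ F.
U₁ = 4.52×10⁻⁵ J.
Battery connected ⇒ V is held fixed. C₂ = 0.217 C₁ and U = ½CV², so U₂/U₁ = C₂/C₁ = 0.217.
U₂ = 0.217 × 4.52×10⁻⁵ = 9.82×10⁻⁶ J.

9.82 μJ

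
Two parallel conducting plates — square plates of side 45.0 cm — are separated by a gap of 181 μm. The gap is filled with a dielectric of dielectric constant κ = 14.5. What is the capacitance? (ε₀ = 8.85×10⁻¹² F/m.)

A = (45.0 cm)² = 0.203 m².
C = κε₀A/d = 14.5 × 8.85×10⁻¹² × 0.203 / 1.81×10⁻⁴ = 1.44×10⁻⁷ F.

144 nF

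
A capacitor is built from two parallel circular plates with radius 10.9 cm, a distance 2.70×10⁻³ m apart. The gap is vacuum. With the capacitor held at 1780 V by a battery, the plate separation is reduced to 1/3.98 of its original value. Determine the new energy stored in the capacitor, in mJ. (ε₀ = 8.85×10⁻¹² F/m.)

A = π(10.9 cm)² = 3.73×10⁻² m².
Initially C₁ = ε₀A/d = 8.85×10⁻¹² × 3.73×10⁻² / 2.70×10⁻³ = 1.22×10⁻¹⁰ F.
U₁ = 1.94×10⁻⁴ J.
Battery connected ⇒ V is held fixed. C₂ = 3.98 C₁ and U = ½CV², so U₂/U₁ = C₂/C₁ = 3.98.
U₂ = 3.98 × 1.94×10⁻⁴ = 7.71×10⁻⁴ J.

U ≈ 0.771 mJ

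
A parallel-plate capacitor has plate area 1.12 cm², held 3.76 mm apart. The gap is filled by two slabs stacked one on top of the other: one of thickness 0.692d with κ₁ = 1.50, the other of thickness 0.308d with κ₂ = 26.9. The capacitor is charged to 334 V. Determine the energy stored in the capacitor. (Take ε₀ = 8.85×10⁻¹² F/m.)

A = 1.12 cm² = 1.12×10⁻⁴ m².
Stacked slabs ⇒ two capacitors in series, each with the full plate area.
C₁ = κ₁ε₀A/d₁ = 1.50 × 8.85×10⁻¹² × 1.12×10⁻⁴ / 2.60×10⁻³ = 5.71×10⁻¹³ F.
C₂ = κ₂ε₀A/d₂ = 26.9 × 8.85×10⁻¹² × 1.12×10⁻⁴ / 1.16×10⁻³ = 2.30×10⁻¹¹ F.
C = (1/C₁ + 1/C₂)⁻¹ = 5.58×10⁻¹³ F.
U = ½CV² = ½ × 5.58×10⁻¹³ × (334)² = 3.11×10⁻⁸ J.

31.1 nJ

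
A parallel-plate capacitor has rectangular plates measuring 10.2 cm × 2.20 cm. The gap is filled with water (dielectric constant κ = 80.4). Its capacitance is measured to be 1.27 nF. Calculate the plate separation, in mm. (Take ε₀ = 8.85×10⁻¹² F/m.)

A = 10.2 × 2.20 cm² = 2.24×10⁻³ m².
d = κε₀A/C = 80.4 × 8.85×10⁻¹² × 2.24×10⁻³ / 1.27×10⁻⁹ = 1.26×10⁻³ m.

1.26 mm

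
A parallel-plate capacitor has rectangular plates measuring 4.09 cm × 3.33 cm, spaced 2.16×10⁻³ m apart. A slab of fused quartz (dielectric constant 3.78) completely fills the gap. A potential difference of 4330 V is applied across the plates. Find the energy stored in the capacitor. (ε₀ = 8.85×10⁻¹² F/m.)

198 μJ

A = 4.09 × 3.33 cm² = 1.36×10⁻³ m².
C = κε₀A/d = 3.78 × 8.85×10⁻¹² × 1.36×10⁻³ / 2.16×10⁻³ = 2.11×10⁻¹¹ F.
U = ½CV² = ½ × 2.11×10⁻¹¹ × (4330)² = 1.98×10⁻⁴ J.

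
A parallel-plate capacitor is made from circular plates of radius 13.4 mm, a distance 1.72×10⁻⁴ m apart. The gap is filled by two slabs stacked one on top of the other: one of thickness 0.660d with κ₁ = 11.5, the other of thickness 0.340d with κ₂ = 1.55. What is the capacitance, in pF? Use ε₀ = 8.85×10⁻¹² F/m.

105 pF

A = π(13.4 mm)² = 5.64×10⁻⁴ m².
Stacked slabs ⇒ two capacitors in series, each with the full plate area.
C₁ = κ₁ε₀A/d₁ = 11.5 × 8.85×10⁻¹² × 5.64×10⁻⁴ / 1.14×10⁻⁴ = 5.06×10⁻¹⁰ F.
C₂ = κ₂ε₀A/d₂ = 1.55 × 8.85×10⁻¹² × 5.64×10⁻⁴ / 5.85×10⁻⁵ = 1.32×10⁻¹⁰ F.
C = (1/C₁ + 1/C₂)⁻¹ = 1.05×10⁻¹⁰ F.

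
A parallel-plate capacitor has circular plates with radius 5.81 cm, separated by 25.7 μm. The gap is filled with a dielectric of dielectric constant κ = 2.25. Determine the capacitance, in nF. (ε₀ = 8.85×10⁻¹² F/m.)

C ≈ 8.22 nF

A = π(5.81 cm)² = 1.06×10⁻² m².
C = κε₀A/d = 2.25 × 8.85×10⁻¹² × 1.06×10⁻² / 2.57×10⁻⁵ = 8.22×10⁻⁹ F.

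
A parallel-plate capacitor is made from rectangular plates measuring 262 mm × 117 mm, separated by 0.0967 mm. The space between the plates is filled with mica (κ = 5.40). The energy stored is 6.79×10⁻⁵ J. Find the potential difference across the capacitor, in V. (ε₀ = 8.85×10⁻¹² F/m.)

94.7 V

A = 262 × 117 mm² = 3.07×10⁻² m².
C = κε₀A/d = 5.40 × 8.85×10⁻¹² × 3.07×10⁻² / 9.67×10⁻⁵ = 1.51×10⁻⁸ F.
V = √(2U/C) = √(2 × 6.79×10⁻⁵ / 1.51×10⁻⁸) = 94.7 V.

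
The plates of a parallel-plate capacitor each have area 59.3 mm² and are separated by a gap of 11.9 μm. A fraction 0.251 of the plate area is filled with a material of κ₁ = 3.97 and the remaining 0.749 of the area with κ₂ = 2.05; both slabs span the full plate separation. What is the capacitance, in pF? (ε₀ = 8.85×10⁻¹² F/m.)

A = 59.3 mm² = 5.93×10⁻⁵ m².
Side-by-side slabs ⇒ two capacitors in parallel, each spanning the full gap.
C₁ = κ₁ε₀A₁/d = 3.97 × 8.85×10⁻¹² × 1.49×10⁻⁵ / 1.19×10⁻⁵ = 4.39×10⁻¹¹ F.
C₂ = κ₂ε₀A₂/d = 2.05 × 8.85×10⁻¹² × 4.44×10⁻⁵ / 1.19×10⁻⁵ = 6.77×10⁻¹¹ F.
C = C₁ + C₂ = 1.12×10⁻¹⁰ F.

C ≈ 112 pF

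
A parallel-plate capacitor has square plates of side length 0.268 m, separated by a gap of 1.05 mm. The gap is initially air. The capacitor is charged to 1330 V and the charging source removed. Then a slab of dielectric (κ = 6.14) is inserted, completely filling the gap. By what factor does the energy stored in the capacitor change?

Isolated ⇒ Q is held fixed.
C₂ = 6.14 C₁ and U = Q²/(2C), so U₂/U₁ = C₁/C₂ = 0.163.

U₂/U₁ ≈ 0.163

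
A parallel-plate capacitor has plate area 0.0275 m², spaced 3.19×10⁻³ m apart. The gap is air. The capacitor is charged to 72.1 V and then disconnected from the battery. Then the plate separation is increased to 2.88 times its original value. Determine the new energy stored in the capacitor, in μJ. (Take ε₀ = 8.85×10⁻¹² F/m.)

Initially C₁ = ε₀A/d = 8.85×10⁻¹² × 2.75×10⁻² / 3.19×10⁻³ = 7.63×10⁻¹¹ F.
U₁ = 1.98×10⁻⁷ J.
Isolated ⇒ Q is held fixed. C₂ = 0.347 C₁ and U = Q²/(2C), so U₂/U₁ = C₁/C₂ = 2.88.
U₂ = 2.88 × 1.98×10⁻⁷ = 5.71×10⁻⁷ J.

0.571 μJ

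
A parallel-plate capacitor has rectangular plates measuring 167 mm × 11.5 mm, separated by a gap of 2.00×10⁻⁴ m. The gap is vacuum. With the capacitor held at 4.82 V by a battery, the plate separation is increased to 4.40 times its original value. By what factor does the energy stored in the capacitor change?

Battery connected ⇒ V is held fixed.
C₂ = 0.227 C₁ and U = ½CV², so U₂/U₁ = C₂/C₁ = 0.227.

0.227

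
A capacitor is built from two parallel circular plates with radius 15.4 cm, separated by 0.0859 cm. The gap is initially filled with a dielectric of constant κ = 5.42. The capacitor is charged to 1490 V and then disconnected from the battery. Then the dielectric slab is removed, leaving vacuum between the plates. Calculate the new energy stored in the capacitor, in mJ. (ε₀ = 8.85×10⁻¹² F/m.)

A = π(15.4 cm)² = 7.45×10⁻² m².
Initially C₁ = κε₀A/d = 5.42 × 8.85×10⁻¹² × 7.45×10⁻² / 8.59×10⁻⁴ = 4.16×10⁻⁹ F.
U₁ = 4.62×10⁻³ J.
Isolated ⇒ Q is held fixed. C₂ = 0.185 C₁ and U = Q²/(2C), so U₂/U₁ = C₁/C₂ = 5.42.
U₂ = 5.42 × 4.62×10⁻³ = 2.50×10⁻² J.

25.0 mJ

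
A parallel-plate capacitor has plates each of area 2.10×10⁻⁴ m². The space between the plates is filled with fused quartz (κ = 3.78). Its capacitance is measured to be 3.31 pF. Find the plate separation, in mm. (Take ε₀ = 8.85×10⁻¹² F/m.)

d = κε₀A/C = 3.78 × 8.85×10⁻¹² × 2.10×10⁻⁴ / 3.31×10⁻¹² = 2.12×10⁻³ m.

2.12 mm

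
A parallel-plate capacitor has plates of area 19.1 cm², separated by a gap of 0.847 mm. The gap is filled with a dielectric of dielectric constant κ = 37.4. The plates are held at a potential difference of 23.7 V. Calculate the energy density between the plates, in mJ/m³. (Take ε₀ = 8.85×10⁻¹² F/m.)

130 mJ/m³

E = V/d = 23.7 / 8.47×10⁻⁴ = 2.80×10⁴ V/m.
u = ½κε₀E² = ½ × 37.4 × 8.85×10⁻¹² × (2.80×10⁴)² = 0.130 J/m³.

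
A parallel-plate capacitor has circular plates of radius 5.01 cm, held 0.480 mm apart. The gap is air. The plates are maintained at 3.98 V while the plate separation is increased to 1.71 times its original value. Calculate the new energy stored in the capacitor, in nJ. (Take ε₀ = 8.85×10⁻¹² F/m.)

A = π(5.01 cm)² = 7.89×10⁻³ m².
Initially C₁ = ε₀A/d = 8.85×10⁻¹² × 7.89×10⁻³ / 4.80×10⁻⁴ = 1.45×10⁻¹⁰ F.
U₁ = 1.15×10⁻⁹ J.
Battery connected ⇒ V is held fixed. C₂ = 0.585 C₁ and U = ½CV², so U₂/U₁ = C₂/C₁ = 0.585.
U₂ = 0.585 × 1.15×10⁻⁹ = 6.73×10⁻¹⁰ J.

U ≈ 0.673 nJ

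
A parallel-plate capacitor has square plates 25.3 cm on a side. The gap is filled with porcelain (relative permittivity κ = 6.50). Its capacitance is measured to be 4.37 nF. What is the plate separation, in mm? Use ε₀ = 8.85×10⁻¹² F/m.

A = (25.3 cm)² = 6.40×10⁻² m².
d = κε₀A/C = 6.50 × 8.85×10⁻¹² × 6.40×10⁻² / 4.37×10⁻⁹ = 8.43×10⁻⁴ m.

d ≈ 0.843 mm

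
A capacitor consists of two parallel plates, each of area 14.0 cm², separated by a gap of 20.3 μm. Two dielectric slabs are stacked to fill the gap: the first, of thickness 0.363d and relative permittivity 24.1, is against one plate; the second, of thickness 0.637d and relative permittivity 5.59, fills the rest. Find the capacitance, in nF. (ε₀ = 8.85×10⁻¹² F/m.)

A = 14.0 cm² = 1.40×10⁻³ m².
Stacked slabs ⇒ two capacitors in series, each with the full plate area.
C₁ = κ₁ε₀A/d₁ = 24.1 × 8.85×10⁻¹² × 1.40×10⁻³ / 7.37×10⁻⁶ = 4.05×10⁻⁸ F.
C₂ = κ₂ε₀A/d₂ = 5.59 × 8.85×10⁻¹² × 1.40×10⁻³ / 1.29×10⁻⁵ = 5.36×10⁻⁹ F.
C = (1/C₁ + 1/C₂)⁻¹ = 4.73×10⁻⁹ F.

C ≈ 4.73 nF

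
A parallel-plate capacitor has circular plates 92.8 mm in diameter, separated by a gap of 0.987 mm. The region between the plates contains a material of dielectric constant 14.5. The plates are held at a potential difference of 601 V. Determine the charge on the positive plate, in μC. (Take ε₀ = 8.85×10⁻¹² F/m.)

A = π(92.8/2 mm)² = 6.76×10⁻³ m².
C = κε₀A/d = 14.5 × 8.85×10⁻¹² × 6.76×10⁻³ / 9.87×10⁻⁴ = 8.79×10⁻¹⁰ F.
Q = CV = 8.79×10⁻¹⁰ × 601 = 5.29×10⁻⁷ C.

0.529 μC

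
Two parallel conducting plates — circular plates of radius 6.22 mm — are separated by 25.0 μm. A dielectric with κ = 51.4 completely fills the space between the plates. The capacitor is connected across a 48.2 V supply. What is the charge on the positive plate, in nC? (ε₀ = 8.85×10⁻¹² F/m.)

Q ≈ 107 nC

A = π(6.22 mm)² = 1.22×10⁻⁴ m².
C = κε₀A/d = 51.4 × 8.85×10⁻¹² × 1.22×10⁻⁴ / 2.50×10⁻⁵ = 2.21×10⁻⁹ F.
Q = CV = 2.21×10⁻⁹ × 48.2 = 1.07×10⁻⁷ C.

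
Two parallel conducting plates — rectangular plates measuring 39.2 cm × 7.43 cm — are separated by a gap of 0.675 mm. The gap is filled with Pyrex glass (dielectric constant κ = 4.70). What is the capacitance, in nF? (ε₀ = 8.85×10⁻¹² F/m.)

A = 39.2 × 7.43 cm² = 2.91×10⁻² m².
C = κε₀A/d = 4.70 × 8.85×10⁻¹² × 2.91×10⁻² / 6.75×10⁻⁴ = 1.79×10⁻⁹ F.

C ≈ 1.79 nF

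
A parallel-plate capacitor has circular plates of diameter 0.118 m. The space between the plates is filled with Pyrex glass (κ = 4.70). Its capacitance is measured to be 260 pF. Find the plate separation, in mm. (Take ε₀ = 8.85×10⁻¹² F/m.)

A = π(0.118/2 m)² = 1.09×10⁻² m².
d = κε₀A/C = 4.70 × 8.85×10⁻¹² × 1.09×10⁻² / 2.60×10⁻¹⁰ = 1.75×10⁻³ m.

d ≈ 1.75 mm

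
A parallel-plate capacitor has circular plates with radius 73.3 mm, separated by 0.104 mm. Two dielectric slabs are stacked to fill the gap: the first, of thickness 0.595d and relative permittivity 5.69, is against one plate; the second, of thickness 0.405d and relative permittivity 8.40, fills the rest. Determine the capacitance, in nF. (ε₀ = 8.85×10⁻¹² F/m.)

C ≈ 9.40 nF

A = π(73.3 mm)² = 1.69×10⁻² m².
Stacked slabs ⇒ two capacitors in series, each with the full plate area.
C₁ = κ₁ε₀A/d₁ = 5.69 × 8.85×10⁻¹² × 1.69×10⁻² / 6.19×10⁻⁵ = 1.37×10⁻⁸ F.
C₂ = κ₂ε₀A/d₂ = 8.40 × 8.85×10⁻¹² × 1.69×10⁻² / 4.21×10⁻⁵ = 2.98×10⁻⁸ F.
C = (1/C₁ + 1/C₂)⁻¹ = 9.40×10⁻⁹ F.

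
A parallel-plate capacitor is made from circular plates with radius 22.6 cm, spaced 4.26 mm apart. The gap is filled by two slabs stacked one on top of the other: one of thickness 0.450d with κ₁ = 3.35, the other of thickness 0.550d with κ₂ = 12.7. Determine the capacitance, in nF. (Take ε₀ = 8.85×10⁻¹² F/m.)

A = π(22.6 cm)² = 0.160 m².
Stacked slabs ⇒ two capacitors in series, each with the full plate area.
C₁ = κ₁ε₀A/d₁ = 3.35 × 8.85×10⁻¹² × 0.160 / 1.92×10⁻³ = 2.48×10⁻⁹ F.
C₂ = κ₂ε₀A/d₂ = 12.7 × 8.85×10⁻¹² × 0.160 / 2.34×10⁻³ = 7.70×10⁻⁹ F.
C = (1/C₁ + 1/C₂)⁻¹ = 1.88×10⁻⁹ F.

C ≈ 1.88 nF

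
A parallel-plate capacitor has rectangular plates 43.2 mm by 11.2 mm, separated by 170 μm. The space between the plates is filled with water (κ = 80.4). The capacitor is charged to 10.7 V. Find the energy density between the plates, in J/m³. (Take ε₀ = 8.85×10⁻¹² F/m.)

E = V/d = 10.7 / 1.70×10⁻⁴ = 6.29×10⁴ V/m.
u = ½κε₀E² = ½ × 80.4 × 8.85×10⁻¹² × (6.29×10⁴)² = 1.41 J/m³.

1.41 J/m³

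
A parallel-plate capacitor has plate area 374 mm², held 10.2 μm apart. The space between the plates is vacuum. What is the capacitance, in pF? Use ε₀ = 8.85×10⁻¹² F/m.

A = 374 mm² = 3.74×10⁻⁴ m².
C = ε₀A/d = 8.85×10⁻¹² × 3.74×10⁻⁴ / 1.02×10⁻⁵ = 3.25×10⁻¹⁰ F.

324 pF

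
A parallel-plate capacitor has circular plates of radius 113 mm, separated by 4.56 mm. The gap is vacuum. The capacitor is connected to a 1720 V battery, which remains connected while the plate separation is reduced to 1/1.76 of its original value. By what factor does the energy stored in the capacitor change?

U₂/U₁ ≈ 1.76

Battery connected ⇒ V is held fixed.
C₂ = 1.76 C₁ and U = ½CV², so U₂/U₁ = C₂/C₁ = 1.76.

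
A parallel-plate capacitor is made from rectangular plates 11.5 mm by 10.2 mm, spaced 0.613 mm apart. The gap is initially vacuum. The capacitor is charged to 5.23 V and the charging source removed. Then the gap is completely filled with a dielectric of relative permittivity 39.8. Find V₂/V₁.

V₂/V₁ ≈ 0.0251

Isolated ⇒ Q is held fixed.
C₂ = 39.8 C₁ and V = Q/C, so V₂/V₁ = C₁/C₂ = 0.0251.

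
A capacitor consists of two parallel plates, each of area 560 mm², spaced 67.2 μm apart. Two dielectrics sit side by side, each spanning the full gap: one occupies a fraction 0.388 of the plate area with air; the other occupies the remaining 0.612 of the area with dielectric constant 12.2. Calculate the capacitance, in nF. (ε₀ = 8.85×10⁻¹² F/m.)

C ≈ 0.579 nF

A = 560 mm² = 5.60×10⁻⁴ m².
Side-by-side slabs ⇒ two capacitors in parallel, each spanning the full gap.
C₁ = κ₁ε₀A₁/d = 1.00 × 8.85×10⁻¹² × 2.17×10⁻⁴ / 6.72×10⁻⁵ = 2.86×10⁻¹¹ F.
C₂ = κ₂ε₀A₂/d = 12.2 × 8.85×10⁻¹² × 3.43×10⁻⁴ / 6.72×10⁻⁵ = 5.51×10⁻¹⁰ F.
C = C₁ + C₂ = 5.79×10⁻¹⁰ F.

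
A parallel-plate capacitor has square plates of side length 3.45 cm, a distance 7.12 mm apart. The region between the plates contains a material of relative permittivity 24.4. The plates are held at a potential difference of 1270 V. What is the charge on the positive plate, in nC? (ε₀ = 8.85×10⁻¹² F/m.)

A = (3.45 cm)² = 1.19×10⁻³ m².
C = κε₀A/d = 24.4 × 8.85×10⁻¹² × 1.19×10⁻³ / 7.12×10⁻³ = 3.61×10⁻¹¹ F.
Q = CV = 3.61×10⁻¹¹ × 1270 = 4.58×10⁻⁸ C.

Q ≈ 45.8 nC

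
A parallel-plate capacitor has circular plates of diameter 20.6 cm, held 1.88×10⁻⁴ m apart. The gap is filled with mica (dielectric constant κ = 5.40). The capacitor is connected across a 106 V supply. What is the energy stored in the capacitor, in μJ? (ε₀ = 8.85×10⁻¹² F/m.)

A = π(20.6/2 cm)² = 3.33×10⁻² m².
C = κε₀A/d = 5.40 × 8.85×10⁻¹² × 3.33×10⁻² / 1.88×10⁻⁴ = 8.47×10⁻⁹ F.
U = ½CV² = ½ × 8.47×10⁻⁹ × (106)² = 4.76×10⁻⁵ J.

U ≈ 47.6 μJ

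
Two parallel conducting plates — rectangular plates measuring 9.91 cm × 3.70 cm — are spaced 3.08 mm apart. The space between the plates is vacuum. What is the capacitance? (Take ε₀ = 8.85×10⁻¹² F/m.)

A = 9.91 × 3.70 cm² = 3.67×10⁻³ m².
C = ε₀A/d = 8.85×10⁻¹² × 3.67×10⁻³ / 3.08×10⁻³ = 1.05×10⁻¹¹ F.

C ≈ 10.5 pF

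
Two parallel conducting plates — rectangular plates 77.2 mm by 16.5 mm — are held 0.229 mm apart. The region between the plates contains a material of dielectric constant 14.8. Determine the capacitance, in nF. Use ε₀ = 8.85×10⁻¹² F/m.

C ≈ 0.729 nF

A = 77.2 × 16.5 mm² = 1.27×10⁻³ m².
C = κε₀A/d = 14.8 × 8.85×10⁻¹² × 1.27×10⁻³ / 2.29×10⁻⁴ = 7.29×10⁻¹⁰ F.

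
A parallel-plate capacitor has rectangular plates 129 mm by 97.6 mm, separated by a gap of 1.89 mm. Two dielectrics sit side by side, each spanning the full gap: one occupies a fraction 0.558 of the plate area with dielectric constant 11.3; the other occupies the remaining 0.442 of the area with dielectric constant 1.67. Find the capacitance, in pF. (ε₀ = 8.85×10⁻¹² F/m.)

C ≈ 415 pF

A = 129 × 97.6 mm² = 1.26×10⁻² m².
Side-by-side slabs ⇒ two capacitors in parallel, each spanning the full gap.
C₁ = κ₁ε₀A₁/d = 11.3 × 8.85×10⁻¹² × 7.03×10⁻³ / 1.89×10⁻³ = 3.72×10⁻¹⁰ F.
C₂ = κ₂ε₀A₂/d = 1.67 × 8.85×10⁻¹² × 5.56×10⁻³ / 1.89×10⁻³ = 4.35×10⁻¹¹ F.
C = C₁ + C₂ = 4.15×10⁻¹⁰ F.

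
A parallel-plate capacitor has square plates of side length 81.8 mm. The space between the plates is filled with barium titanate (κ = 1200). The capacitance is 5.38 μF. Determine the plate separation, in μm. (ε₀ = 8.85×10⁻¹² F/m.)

13.2 μm

A = (81.8 mm)² = 6.69×10⁻³ m².
d = κε₀A/C = 1200 × 8.85×10⁻¹² × 6.69×10⁻³ / 5.38×10⁻⁶ = 1.32×10⁻⁵ m.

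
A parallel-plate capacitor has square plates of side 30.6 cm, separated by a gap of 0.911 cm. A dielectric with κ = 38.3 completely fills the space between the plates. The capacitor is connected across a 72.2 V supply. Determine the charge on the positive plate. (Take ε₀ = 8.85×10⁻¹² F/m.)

252 nC

A = (30.6 cm)² = 9.36×10⁻² m².
C = κε₀A/d = 38.3 × 8.85×10⁻¹² × 9.36×10⁻² / 9.11×10⁻³ = 3.48×10⁻⁹ F.
Q = CV = 3.48×10⁻⁹ × 72.2 = 2.52×10⁻⁷ C.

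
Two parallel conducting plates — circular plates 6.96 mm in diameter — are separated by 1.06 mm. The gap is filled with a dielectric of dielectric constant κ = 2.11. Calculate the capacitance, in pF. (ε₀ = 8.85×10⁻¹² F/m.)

C ≈ 0.670 pF

A = π(6.96/2 mm)² = 3.80×10⁻⁵ m².
C = κε₀A/d = 2.11 × 8.85×10⁻¹² × 3.80×10⁻⁵ / 1.06×10⁻³ = 6.70×10⁻¹³ F.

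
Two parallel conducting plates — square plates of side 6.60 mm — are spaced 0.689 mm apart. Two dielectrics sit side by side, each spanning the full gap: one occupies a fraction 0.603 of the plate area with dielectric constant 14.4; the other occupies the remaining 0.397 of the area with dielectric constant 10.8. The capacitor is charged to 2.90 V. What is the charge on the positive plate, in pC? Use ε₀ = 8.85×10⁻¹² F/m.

21.0 pC

A = (6.60 mm)² = 4.36×10⁻⁵ m².
Side-by-side slabs ⇒ two capacitors in parallel, each spanning the full gap.
C₁ = κ₁ε₀A₁/d = 14.4 × 8.85×10⁻¹² × 2.63×10⁻⁵ / 6.89×10⁻⁴ = 4.86×10⁻¹² F.
C₂ = κ₂ε₀A₂/d = 10.8 × 8.85×10⁻¹² × 1.73×10⁻⁵ / 6.89×10⁻⁴ = 2.40×10⁻¹² F.
C = C₁ + C₂ = 7.26×10⁻¹² F.
Q = CV = 7.26×10⁻¹² × 2.90 = 2.10×10⁻¹¹ C.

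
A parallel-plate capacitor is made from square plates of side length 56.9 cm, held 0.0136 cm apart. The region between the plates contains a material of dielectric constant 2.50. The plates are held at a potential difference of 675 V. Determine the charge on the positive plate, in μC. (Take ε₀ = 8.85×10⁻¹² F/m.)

A = (56.9 cm)² = 0.324 m².
C = κε₀A/d = 2.50 × 8.85×10⁻¹² × 0.324 / 1.36×10⁻⁴ = 5.27×10⁻⁸ F.
Q = CV = 5.27×10⁻⁸ × 675 = 3.56×10⁻⁵ C.

35.6 μC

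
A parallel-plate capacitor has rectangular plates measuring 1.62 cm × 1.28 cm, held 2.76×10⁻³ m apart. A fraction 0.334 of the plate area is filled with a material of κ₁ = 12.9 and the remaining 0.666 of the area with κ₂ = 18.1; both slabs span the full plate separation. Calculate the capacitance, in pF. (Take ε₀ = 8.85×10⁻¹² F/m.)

C ≈ 10.9 pF

A = 1.62 × 1.28 cm² = 2.07×10⁻⁴ m².
Side-by-side slabs ⇒ two capacitors in parallel, each spanning the full gap.
C₁ = κ₁ε₀A₁/d = 12.9 × 8.85×10⁻¹² × 6.93×10⁻⁵ / 2.76×10⁻³ = 2.86×10⁻¹² F.
C₂ = κ₂ε₀A₂/d = 18.1 × 8.85×10⁻¹² × 1.38×10⁻⁴ / 2.76×10⁻³ = 8.02×10⁻¹² F.
C = C₁ + C₂ = 1.09×10⁻¹¹ F.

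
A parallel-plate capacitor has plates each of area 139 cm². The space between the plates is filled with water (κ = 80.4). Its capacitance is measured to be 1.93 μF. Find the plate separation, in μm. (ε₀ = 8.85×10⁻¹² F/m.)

5.12 μm

A = 139 cm² = 1.39×10⁻² m².
d = κε₀A/C = 80.4 × 8.85×10⁻¹² × 1.39×10⁻² / 1.93×10⁻⁶ = 5.12×10⁻⁶ m.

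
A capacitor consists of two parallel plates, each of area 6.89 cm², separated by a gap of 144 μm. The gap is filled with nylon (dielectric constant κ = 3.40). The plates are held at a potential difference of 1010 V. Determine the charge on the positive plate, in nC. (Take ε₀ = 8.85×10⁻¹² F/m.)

A = 6.89 cm² = 6.89×10⁻⁴ m².
C = κε₀A/d = 3.40 × 8.85×10⁻¹² × 6.89×10⁻⁴ / 1.44×10⁻⁴ = 1.44×10⁻¹⁰ F.
Q = CV = 1.44×10⁻¹⁰ × 1010 = 1.45×10⁻⁷ C.

145 nC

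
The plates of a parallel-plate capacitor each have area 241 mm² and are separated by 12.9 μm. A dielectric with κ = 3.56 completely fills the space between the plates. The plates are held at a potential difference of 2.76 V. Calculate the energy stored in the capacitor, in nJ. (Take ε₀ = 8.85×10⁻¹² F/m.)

2.24 nJ

A = 241 mm² = 2.41×10⁻⁴ m².
C = κε₀A/d = 3.56 × 8.85×10⁻¹² × 2.41×10⁻⁴ / 1.29×10⁻⁵ = 5.89×10⁻¹⁰ F.
U = ½CV² = ½ × 5.89×10⁻¹⁰ × (2.76)² = 2.24×10⁻⁹ J.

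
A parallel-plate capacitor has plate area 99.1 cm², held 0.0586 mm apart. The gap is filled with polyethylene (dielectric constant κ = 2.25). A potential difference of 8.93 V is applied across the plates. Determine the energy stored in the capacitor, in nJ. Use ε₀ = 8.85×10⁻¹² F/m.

U ≈ 134 nJ

A = 99.1 cm² = 9.91×10⁻³ m².
C = κε₀A/d = 2.25 × 8.85×10⁻¹² × 9.91×10⁻³ / 5.86×10⁻⁵ = 3.37×10⁻⁹ F.
U = ½CV² = ½ × 3.37×10⁻⁹ × (8.93)² = 1.34×10⁻⁷ J.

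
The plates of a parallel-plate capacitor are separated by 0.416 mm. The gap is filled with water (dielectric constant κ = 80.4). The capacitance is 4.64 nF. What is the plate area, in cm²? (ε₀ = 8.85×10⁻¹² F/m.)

A = Cd/(κε₀) = 4.64×10⁻⁹ × 4.16×10⁻⁴ / (80.4 × 8.85×10⁻¹²) = 2.71×10⁻³ m².

27.1 cm²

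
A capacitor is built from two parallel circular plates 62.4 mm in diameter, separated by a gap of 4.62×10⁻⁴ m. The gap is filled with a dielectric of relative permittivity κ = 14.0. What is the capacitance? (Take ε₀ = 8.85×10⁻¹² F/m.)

A = π(62.4/2 mm)² = 3.06×10⁻³ m².
C = κε₀A/d = 14.0 × 8.85×10⁻¹² × 3.06×10⁻³ / 4.62×10⁻⁴ = 8.20×10⁻¹⁰ F.

C ≈ 0.820 nF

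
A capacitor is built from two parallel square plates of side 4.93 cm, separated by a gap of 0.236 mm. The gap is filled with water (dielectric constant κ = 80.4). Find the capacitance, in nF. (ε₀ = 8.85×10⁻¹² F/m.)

A = (4.93 cm)² = 2.43×10⁻³ m².
C = κε₀A/d = 80.4 × 8.85×10⁻¹² × 2.43×10⁻³ / 2.36×10⁻⁴ = 7.33×10⁻⁹ F.

7.33 nF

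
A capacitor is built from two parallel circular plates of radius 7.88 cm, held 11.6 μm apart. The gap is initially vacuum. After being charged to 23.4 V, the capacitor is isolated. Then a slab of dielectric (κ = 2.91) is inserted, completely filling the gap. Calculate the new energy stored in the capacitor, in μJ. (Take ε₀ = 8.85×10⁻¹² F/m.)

1.40 μJ

A = π(7.88 cm)² = 1.95×10⁻² m².
Initially C₁ = ε₀A/d = 8.85×10⁻¹² × 1.95×10⁻² / 1.16×10⁻⁵ = 1.49×10⁻⁸ F.
U₁ = 4.07×10⁻⁶ J.
Isolated ⇒ Q is held fixed. C₂ = 2.91 C₁ and U = Q²/(2C), so U₂/U₁ = C₁/C₂ = 0.344.
U₂ = 0.344 × 4.07×10⁻⁶ = 1.40×10⁻⁶ J.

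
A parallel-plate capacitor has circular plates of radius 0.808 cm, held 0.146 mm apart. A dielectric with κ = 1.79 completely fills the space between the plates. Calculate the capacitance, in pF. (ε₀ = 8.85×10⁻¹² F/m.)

22.3 pF

A = π(0.808 cm)² = 2.05×10⁻⁴ m².
C = κε₀A/d = 1.79 × 8.85×10⁻¹² × 2.05×10⁻⁴ / 1.46×10⁻⁴ = 2.23×10⁻¹¹ F.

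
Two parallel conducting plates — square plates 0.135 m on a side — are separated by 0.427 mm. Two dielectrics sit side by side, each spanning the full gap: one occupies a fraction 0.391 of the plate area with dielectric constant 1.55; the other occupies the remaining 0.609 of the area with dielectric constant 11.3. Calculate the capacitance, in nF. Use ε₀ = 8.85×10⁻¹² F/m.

2.83 nF

A = (0.135 m)² = 1.82×10⁻² m².
Side-by-side slabs ⇒ two capacitors in parallel, each spanning the full gap.
C₁ = κ₁ε₀A₁/d = 1.55 × 8.85×10⁻¹² × 7.13×10⁻³ / 4.27×10⁻⁴ = 2.29×10⁻¹⁰ F.
C₂ = κ₂ε₀A₂/d = 11.3 × 8.85×10⁻¹² × 1.11×10⁻² / 4.27×10⁻⁴ = 2.60×10⁻⁹ F.
C = C₁ + C₂ = 2.83×10⁻⁹ F.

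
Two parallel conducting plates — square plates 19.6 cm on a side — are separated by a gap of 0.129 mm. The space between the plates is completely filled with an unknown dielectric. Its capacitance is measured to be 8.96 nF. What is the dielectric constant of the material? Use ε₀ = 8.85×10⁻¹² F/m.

A = (19.6 cm)² = 3.84×10⁻² m².
κ = Cd/(ε₀A) = 8.96×10⁻⁹ × 1.29×10⁻⁴ / (8.85×10⁻¹² × 3.84×10⁻²) = 3.40.

κ ≈ 3.40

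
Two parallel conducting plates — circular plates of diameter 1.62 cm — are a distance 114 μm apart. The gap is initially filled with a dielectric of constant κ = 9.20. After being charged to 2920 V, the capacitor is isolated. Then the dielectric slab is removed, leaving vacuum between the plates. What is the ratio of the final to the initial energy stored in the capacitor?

U₂/U₁ ≈ 9.20

Isolated ⇒ Q is held fixed.
C₂ = 0.109 C₁ and U = Q²/(2C), so U₂/U₁ = C₁/C₂ = 9.20.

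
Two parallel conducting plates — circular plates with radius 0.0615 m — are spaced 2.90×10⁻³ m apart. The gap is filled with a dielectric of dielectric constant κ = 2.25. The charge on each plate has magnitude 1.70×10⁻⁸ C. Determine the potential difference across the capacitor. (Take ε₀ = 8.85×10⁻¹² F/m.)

A = π(0.0615 m)² = 1.19×10⁻² m².
C = κε₀A/d = 2.25 × 8.85×10⁻¹² × 1.19×10⁻² / 2.90×10⁻³ = 8.16×10⁻¹¹ F.
V = Q/C = 1.70×10⁻⁸ / 8.16×10⁻¹¹ = 2.08×10² V.

V ≈ 208 V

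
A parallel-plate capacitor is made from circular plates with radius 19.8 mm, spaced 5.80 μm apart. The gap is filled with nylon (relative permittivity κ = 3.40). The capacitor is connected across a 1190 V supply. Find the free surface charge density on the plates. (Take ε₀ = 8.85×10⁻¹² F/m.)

A = π(19.8 mm)² = 1.23×10⁻³ m².
C = κε₀A/d = 3.40 × 8.85×10⁻¹² × 1.23×10⁻³ / 5.80×10⁻⁶ = 6.39×10⁻⁹ F.
σ = Q/A = CV/A = 6.39×10⁻⁹ × 1190 / 1.23×10⁻³ = 6.17×10⁻³ C/m².

0.617 μC/cm²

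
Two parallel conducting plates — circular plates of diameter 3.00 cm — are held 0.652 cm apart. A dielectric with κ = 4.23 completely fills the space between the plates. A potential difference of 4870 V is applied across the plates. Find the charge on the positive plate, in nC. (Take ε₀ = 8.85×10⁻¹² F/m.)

A = π(3.00/2 cm)² = 7.07×10⁻⁴ m².
C = κε₀A/d = 4.23 × 8.85×10⁻¹² × 7.07×10⁻⁴ / 6.52×10⁻³ = 4.06×10⁻¹² F.
Q = CV = 4.06×10⁻¹² × 4870 = 1.98×10⁻⁸ C.

Q ≈ 19.8 nC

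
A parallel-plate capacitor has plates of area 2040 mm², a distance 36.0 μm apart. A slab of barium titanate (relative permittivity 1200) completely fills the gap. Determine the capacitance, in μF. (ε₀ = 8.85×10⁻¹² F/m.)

0.602 μF

A = 2040 mm² = 2.04×10⁻³ m².
C = κε₀A/d = 1200 × 8.85×10⁻¹² × 2.04×10⁻³ / 3.60×10⁻⁵ = 6.02×10⁻⁷ F.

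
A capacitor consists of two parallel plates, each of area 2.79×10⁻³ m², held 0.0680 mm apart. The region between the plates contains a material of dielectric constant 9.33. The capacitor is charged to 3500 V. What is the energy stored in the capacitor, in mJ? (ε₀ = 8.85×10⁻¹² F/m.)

U ≈ 20.8 mJ

C = κε₀A/d = 9.33 × 8.85×10⁻¹² × 2.79×10⁻³ / 6.80×10⁻⁵ = 3.39×10⁻⁹ F.
U = ½CV² = ½ × 3.39×10⁻⁹ × (3500)² = 2.08×10⁻² J.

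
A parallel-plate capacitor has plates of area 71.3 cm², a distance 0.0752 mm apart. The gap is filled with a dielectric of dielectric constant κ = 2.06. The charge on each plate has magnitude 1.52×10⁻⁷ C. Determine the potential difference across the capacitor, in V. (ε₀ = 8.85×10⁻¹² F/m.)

V ≈ 87.9 V

A = 71.3 cm² = 7.13×10⁻³ m².
C = κε₀A/d = 2.06 × 8.85×10⁻¹² × 7.13×10⁻³ / 7.52×10⁻⁵ = 1.73×10⁻⁹ F.
V = Q/C = 1.52×10⁻⁷ / 1.73×10⁻⁹ = 87.9 V.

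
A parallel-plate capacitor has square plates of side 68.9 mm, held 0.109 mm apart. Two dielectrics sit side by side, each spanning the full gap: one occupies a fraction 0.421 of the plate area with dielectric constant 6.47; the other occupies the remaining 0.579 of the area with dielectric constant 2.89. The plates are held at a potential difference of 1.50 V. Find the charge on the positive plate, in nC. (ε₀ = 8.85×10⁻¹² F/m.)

A = (68.9 mm)² = 4.75×10⁻³ m².
Side-by-side slabs ⇒ two capacitors in parallel, each spanning the full gap.
C₁ = κ₁ε₀A₁/d = 6.47 × 8.85×10⁻¹² × 2.00×10⁻³ / 1.09×10⁻⁴ = 1.05×10⁻⁹ F.
C₂ = κ₂ε₀A₂/d = 2.89 × 8.85×10⁻¹² × 2.75×10⁻³ / 1.09×10⁻⁴ = 6.45×10⁻¹⁰ F.
C = C₁ + C₂ = 1.69×10⁻⁹ F.
Q = CV = 1.69×10⁻⁹ × 1.50 = 2.54×10⁻⁹ C.

Q ≈ 2.54 nC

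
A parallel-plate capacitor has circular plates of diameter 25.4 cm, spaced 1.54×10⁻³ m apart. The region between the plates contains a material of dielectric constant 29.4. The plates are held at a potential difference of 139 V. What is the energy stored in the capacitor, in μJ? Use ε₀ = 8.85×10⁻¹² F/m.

A = π(25.4/2 cm)² = 5.07×10⁻² m².
C = κε₀A/d = 29.4 × 8.85×10⁻¹² × 5.07×10⁻² / 1.54×10⁻³ = 8.56×10⁻⁹ F.
U = ½CV² = ½ × 8.56×10⁻⁹ × (139)² = 8.27×10⁻⁵ J.

82.7 μJ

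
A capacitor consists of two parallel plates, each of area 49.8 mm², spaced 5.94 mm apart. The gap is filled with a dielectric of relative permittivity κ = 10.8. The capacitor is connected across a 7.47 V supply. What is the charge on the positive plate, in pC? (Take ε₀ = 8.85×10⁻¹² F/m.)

5.99 pC

A = 49.8 mm² = 4.98×10⁻⁵ m².
C = κε₀A/d = 10.8 × 8.85×10⁻¹² × 4.98×10⁻⁵ / 5.94×10⁻³ = 8.01×10⁻¹³ F.
Q = CV = 8.01×10⁻¹³ × 7.47 = 5.99×10⁻¹² C.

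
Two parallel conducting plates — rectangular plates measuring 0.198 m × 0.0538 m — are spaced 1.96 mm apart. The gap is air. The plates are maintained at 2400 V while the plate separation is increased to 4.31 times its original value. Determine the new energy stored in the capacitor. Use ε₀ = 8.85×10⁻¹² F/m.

U ≈ 32.1 μJ

A = 0.198 × 0.0538 m² = 1.07×10⁻² m².
Initially C₁ = ε₀A/d = 8.85×10⁻¹² × 1.07×10⁻² / 1.96×10⁻³ = 4.81×10⁻¹¹ F.
U₁ = 1.39×10⁻⁴ J.
Battery connected ⇒ V is held fixed. C₂ = 0.232 C₁ and U = ½CV², so U₂/U₁ = C₂/C₁ = 0.232.
U₂ = 0.232 × 1.39×10⁻⁴ = 3.21×10⁻⁵ J.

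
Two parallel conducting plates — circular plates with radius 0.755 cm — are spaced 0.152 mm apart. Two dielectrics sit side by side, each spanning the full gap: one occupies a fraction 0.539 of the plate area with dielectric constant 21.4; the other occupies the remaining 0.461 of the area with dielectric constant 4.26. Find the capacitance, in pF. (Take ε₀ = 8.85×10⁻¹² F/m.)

C ≈ 141 pF

A = π(0.755 cm)² = 1.79×10⁻⁴ m².
Side-by-side slabs ⇒ two capacitors in parallel, each spanning the full gap.
C₁ = κ₁ε₀A₁/d = 21.4 × 8.85×10⁻¹² × 9.65×10⁻⁵ / 1.52×10⁻⁴ = 1.20×10⁻¹⁰ F.
C₂ = κ₂ε₀A₂/d = 4.26 × 8.85×10⁻¹² × 8.26×10⁻⁵ / 1.52×10⁻⁴ = 2.05×10⁻¹¹ F.
C = C₁ + C₂ = 1.41×10⁻¹⁰ F.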